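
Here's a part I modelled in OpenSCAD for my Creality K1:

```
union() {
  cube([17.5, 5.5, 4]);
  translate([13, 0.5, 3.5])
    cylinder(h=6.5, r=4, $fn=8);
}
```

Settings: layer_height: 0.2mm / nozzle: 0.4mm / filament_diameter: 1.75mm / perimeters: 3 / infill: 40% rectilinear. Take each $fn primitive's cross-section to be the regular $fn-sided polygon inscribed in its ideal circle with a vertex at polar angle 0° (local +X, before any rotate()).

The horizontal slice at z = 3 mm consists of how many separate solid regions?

At z = 3 mm: the cube is present — its section is the full 17.5×5.5 rectangle; the cylinder at (13, 0.5) is absent (z outside [3.5, 10]); Taking the union: only the 17.5×5.5 cube is present, so the union is just that shape — 1 connected region. The result has 1 disconnected region.

1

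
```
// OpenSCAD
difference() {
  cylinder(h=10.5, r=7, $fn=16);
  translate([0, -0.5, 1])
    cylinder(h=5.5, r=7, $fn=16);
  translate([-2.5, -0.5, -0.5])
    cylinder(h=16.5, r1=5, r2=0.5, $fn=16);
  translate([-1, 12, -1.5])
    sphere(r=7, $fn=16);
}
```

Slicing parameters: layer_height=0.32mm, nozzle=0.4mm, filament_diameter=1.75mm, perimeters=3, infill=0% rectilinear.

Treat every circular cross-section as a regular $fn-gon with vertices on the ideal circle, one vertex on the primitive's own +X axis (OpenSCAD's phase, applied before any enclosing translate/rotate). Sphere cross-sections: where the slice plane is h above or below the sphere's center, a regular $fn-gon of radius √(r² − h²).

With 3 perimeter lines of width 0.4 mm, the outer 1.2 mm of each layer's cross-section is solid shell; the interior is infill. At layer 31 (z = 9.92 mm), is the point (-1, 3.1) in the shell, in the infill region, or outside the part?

infill

At z = 9.92 mm: the cylinder: section is a regular 16-gon, circumradius r=7; the cylinder at (0, -0.5) is absent (z outside [1, 6.5]); the cone at (-2.5, -0.5): at t=0.632 of its height the radius interpolates to r₁+(r₂−r₁)t = 2.158, giving a regular 16-gon of that circumradius; the sphere at (-1, 12) does not reach this height (|z−center|=11.420 > r=7); Taking the first minus the rest: starting from the r=7 cylinder, the cone at (-2.5, -0.5) lies wholly inside it (removes its full 14.26 mm² and its 13.47 mm outline becomes a hole wall) — 1 connected region with 1 hole. Overall, the cross-section is one region with 1 hole. The nearest boundary edge runs (-0.97, 1.03)→(-1.67, 1.49); distance from the point to it = 1.74 mm. The point is inside the cross-section and 1.74 mm from the nearest boundary — more than the 1.2 mm shell width (3 × 0.4), so it's in the infill interior.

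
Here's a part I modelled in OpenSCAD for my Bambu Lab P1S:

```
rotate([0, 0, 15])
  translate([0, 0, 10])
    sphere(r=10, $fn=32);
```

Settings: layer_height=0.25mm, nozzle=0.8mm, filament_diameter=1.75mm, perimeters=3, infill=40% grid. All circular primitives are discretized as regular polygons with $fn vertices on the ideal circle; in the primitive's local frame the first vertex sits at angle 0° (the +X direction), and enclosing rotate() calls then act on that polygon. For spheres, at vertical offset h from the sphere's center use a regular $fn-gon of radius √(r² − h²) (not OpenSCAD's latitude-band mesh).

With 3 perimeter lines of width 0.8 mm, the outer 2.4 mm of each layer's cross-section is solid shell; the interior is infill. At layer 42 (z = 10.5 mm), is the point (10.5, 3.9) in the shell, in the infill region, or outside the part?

outside

At z = 10.5 mm: the r=10 sphere contributes a regular 32-gon of circumradius √(10²−0.5²) = 9.987; (rotated 15° about Z; rotation is an isometry so areas/perimeters/island counts are preserved). Overall, the cross-section is a single solid region. Undo the 15° rotation: the query point maps to (11.152, 1.050) in the un-rotated model frame. The nearest boundary edge runs (9.99, 0.00)→(9.80, 1.95); distance from the point to it = 1.26 mm. The point is not inside any of the regions above, so it lies outside the cross-section (1.26 mm from the nearest boundary).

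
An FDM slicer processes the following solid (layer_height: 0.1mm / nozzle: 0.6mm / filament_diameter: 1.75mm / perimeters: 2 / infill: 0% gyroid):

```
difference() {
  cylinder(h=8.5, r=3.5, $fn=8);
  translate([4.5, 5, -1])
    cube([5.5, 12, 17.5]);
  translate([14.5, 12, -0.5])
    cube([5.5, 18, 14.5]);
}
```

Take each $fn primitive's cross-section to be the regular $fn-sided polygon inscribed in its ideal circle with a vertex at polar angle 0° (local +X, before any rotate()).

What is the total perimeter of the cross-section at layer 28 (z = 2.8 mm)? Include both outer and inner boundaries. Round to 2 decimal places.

21.43 mm

At z = 2.8 mm: the r=3.5 cylinder contributes a regular 8-gon of circumradius 3.5 (perimeter = 2·8·3.500·sin(180°/8) = 21.43 mm); the cube at (4.5, 5) is present — its section is the full 5.5×12 rectangle (perimeter 35.00 mm); the cube at (14.5, 12) is present — its section is the full 5.5×18 rectangle (perimeter 47.00 mm); After the difference (first − rest): starting from the r=3.5 cylinder, the 5.5×12 cube at (4.5, 5) misses the remaining region (no effect); the 5.5×18 cube at (14.5, 12) misses the remaining region (no effect) — boundary = 21.43 mm. Overall, the cross-section is a single solid region. Total boundary length (outer) = 21.43 mm.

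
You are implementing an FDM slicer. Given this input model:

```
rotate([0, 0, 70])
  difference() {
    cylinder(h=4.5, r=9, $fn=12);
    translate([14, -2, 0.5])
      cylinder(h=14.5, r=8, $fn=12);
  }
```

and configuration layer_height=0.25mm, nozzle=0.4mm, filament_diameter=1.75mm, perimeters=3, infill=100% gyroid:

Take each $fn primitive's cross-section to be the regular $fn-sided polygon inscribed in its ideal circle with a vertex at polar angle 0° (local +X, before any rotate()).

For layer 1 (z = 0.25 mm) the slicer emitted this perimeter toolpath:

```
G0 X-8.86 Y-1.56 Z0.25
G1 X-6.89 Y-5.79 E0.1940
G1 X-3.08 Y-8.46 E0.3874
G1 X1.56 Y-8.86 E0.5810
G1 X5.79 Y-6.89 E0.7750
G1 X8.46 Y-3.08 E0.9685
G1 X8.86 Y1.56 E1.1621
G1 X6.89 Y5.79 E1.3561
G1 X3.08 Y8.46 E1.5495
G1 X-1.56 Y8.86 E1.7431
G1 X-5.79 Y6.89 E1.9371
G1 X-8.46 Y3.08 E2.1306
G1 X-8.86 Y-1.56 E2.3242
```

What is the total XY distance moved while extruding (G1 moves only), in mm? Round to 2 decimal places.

55.90 mm

Sum the Euclidean lengths of each G1 segment: total = 55.90 mm.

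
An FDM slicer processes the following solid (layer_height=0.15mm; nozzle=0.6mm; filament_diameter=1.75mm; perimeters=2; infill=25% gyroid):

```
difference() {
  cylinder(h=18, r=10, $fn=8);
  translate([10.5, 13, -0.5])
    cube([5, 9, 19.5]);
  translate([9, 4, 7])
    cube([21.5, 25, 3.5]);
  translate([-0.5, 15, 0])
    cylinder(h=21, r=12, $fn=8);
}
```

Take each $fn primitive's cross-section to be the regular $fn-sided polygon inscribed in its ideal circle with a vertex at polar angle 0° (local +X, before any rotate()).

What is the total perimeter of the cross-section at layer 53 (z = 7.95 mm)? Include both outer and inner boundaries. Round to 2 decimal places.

59.99 mm

At z = 7.95 mm: the r=10 cylinder gives a regular 8-gon of circumradius 10 (constant along its height) (perimeter = 2·8·10.000·sin(180°/8) = 61.23 mm); the cube at (10.5, 13) is present — its section is the full 5×9 rectangle (perimeter 28.00 mm); the 21.5×25 cube at (9, 4) contributes its full rectangle (perimeter 93.00 mm); the r=12 cylinder at (-0.5, 15) gives a regular 8-gon of circumradius 12 (constant along its height) (perimeter = 2·8·12.000·sin(180°/8) = 73.48 mm); After the difference (first − rest): starting from the r=10 cylinder, the 5×9 cube at (10.5, 13) misses the remaining region (no effect); the 21.5×25 cube at (9, 4) misses the remaining region (no effect); the r=12 cylinder at (-0.5, 15) partially overlaps it — only the 57.95 mm² overlap (of its 407.29 mm²) is removed, clipping the outline — boundary = 59.99 mm. Overall, the cross-section is a single solid region. Total boundary length (outer) = 59.99 mm.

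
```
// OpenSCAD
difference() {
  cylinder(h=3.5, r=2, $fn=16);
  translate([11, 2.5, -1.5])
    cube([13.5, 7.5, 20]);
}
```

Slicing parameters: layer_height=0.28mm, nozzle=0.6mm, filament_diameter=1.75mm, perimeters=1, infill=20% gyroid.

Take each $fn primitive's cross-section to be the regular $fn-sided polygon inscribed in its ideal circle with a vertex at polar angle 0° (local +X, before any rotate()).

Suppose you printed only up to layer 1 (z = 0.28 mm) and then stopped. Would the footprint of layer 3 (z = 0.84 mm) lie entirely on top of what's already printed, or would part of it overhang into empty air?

Compare the two slices. At z = 0.28: the r=2 cylinder contributes a regular 16-gon of circumradius 2 (area = (16/2)·2.000²·sin(360°/16) = 12.25 mm²); the cube at (11, 2.5) is present — its section is the full 13.5×7.5 rectangle (area 101.25 mm²); Taking the first minus the rest: starting from the r=2 cylinder (12.25 mm²), the 13.5×7.5 cube at (11, 2.5) misses the remaining region (no effect) — area = 12.25 mm². At z = 0.84: the r=2 cylinder contributes a regular 16-gon of circumradius 2 (area = (16/2)·2.000²·sin(360°/16) = 12.25 mm²); the cube at (11, 2.5) is present — its section is the full 13.5×7.5 rectangle (area 101.25 mm²); Taking the first minus the rest: starting from the r=2 cylinder (12.25 mm²), the 13.5×7.5 cube at (11, 2.5) misses the remaining region (no effect) — area = 12.25 mm². Checking containment: the cross-section at z = 0.84 is a subset of the cross-section at z = 0.28.

entirely on top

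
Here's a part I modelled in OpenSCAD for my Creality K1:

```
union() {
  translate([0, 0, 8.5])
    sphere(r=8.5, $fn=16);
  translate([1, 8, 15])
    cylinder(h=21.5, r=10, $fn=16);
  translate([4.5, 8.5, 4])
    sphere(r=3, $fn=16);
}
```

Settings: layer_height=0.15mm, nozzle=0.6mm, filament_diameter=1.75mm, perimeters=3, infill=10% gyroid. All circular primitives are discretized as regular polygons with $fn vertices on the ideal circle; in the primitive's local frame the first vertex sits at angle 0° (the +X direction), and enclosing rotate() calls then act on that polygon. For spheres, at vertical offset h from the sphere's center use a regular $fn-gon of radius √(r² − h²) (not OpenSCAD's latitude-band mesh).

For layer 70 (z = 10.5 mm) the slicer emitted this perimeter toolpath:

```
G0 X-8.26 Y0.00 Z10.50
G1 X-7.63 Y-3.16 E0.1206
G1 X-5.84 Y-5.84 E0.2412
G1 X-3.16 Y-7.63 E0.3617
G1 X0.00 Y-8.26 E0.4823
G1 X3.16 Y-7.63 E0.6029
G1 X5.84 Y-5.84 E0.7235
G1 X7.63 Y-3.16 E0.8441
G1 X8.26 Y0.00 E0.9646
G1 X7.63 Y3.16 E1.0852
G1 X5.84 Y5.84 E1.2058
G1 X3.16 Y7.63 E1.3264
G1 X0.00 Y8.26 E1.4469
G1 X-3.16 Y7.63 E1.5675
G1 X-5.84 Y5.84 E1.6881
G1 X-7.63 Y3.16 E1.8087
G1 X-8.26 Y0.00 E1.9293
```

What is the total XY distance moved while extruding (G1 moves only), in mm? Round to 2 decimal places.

Sum the Euclidean lengths of each G1 segment: total = 51.56 mm.

51.56 mm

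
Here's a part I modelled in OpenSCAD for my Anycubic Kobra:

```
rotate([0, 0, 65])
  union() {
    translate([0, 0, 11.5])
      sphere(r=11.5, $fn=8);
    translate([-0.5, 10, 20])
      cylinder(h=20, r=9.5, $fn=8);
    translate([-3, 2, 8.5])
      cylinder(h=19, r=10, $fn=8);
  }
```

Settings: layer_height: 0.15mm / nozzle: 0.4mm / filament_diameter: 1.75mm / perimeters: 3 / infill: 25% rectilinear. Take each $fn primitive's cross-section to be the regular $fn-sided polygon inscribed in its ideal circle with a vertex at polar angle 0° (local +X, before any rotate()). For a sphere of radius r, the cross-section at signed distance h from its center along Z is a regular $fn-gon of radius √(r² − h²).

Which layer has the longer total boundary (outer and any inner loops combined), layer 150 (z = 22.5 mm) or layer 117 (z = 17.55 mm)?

layer 150 (z = 22.5 mm)

Layer 150 (z = 22.5): the r=11.5 sphere contributes a regular 8-gon of circumradius √(11.5²−11²) = 3.354 (perimeter = 2·8·3.354·sin(180°/8) = 20.54 mm); the r=9.5 cylinder at (-0.5, 10) gives a regular 8-gon of circumradius 9.5 (constant along its height) (perimeter = 2·8·9.500·sin(180°/8) = 58.17 mm); the r=10 cylinder at (-3, 2) contributes a regular 8-gon of circumradius 10 (perimeter = 2·8·10.000·sin(180°/8) = 61.23 mm); Merging all regions: the regions partially overlap (shared area 150.37 mm²), so the edge portions inside another operand are dropped and the merged outline is re-measured after clipping — boundary = 77.26 mm; (rotated 65° about Z; rotation is an isometry so areas/perimeters/island counts are preserved). So its perimeter = 77.26 mm. Layer 117 (z = 17.55): the r=11.5 sphere contributes a regular 8-gon of circumradius √(11.5²−6.05²) = 9.780 (perimeter = 2·8·9.780·sin(180°/8) = 59.88 mm); the cylinder at (-0.5, 10) is not intersected at this z (z outside [20, 40]); the r=10 cylinder at (-3, 2) contributes a regular 8-gon of circumradius 10 (perimeter = 2·8·10.000·sin(180°/8) = 61.23 mm); Taking the union: the regions partially overlap (shared area 208.68 mm²), so the edge portions inside another operand are dropped and the merged outline is re-measured after clipping — boundary = 68.21 mm; (whole slice rotated 65° about Z — lengths, areas and connectivity unchanged). So its perimeter = 68.21 mm. Layer 150 is larger (77.26 vs 68.21 mm).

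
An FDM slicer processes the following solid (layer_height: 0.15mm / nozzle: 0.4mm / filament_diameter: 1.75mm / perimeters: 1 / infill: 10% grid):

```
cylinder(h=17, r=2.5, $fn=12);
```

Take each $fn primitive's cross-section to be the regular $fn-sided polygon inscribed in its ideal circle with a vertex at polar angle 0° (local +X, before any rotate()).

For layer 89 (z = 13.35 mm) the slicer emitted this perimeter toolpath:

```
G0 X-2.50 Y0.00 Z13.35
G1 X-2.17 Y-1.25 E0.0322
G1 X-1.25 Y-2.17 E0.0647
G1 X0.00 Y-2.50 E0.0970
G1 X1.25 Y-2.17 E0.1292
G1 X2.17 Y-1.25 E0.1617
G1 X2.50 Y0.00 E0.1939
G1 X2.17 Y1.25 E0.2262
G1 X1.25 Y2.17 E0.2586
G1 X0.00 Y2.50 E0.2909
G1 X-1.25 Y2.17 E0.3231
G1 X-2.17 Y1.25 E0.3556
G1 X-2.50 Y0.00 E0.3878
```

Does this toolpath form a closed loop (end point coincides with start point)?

Start point (G0): (-2.50, 0.00). End point (last G1): the path returns to the start — closed.

yes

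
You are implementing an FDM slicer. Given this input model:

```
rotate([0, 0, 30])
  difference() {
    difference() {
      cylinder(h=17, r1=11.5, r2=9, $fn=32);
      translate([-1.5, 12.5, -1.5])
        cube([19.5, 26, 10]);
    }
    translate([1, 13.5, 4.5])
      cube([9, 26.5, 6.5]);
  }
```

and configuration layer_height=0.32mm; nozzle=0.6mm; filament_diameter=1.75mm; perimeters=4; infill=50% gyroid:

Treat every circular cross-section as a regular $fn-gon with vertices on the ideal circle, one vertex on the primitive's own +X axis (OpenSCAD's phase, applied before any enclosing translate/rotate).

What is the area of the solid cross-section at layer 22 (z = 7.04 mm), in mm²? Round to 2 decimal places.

At z = 7.04 mm: the cone (r1=11.5→r2=9) has section circumradius 10.465 here — a regular 32-gon (area = (32/2)·10.465²·sin(360°/32) = 341.83 mm²); the cube at (-1.5, 12.5) is present — its section is the full 19.5×26 rectangle (area 507.00 mm²); Subtracting the remaining from the first: starting from the cone (341.83 mm²), the 19.5×26 cube at (-1.5, 12.5) misses the remaining region (no effect) — area = 341.83 mm²; the 9×26.5 cube at (1, 13.5) contributes its full rectangle (area 238.50 mm²); Subtracting the remaining from the first: starting from that combined region (341.83 mm²), the 9×26.5 cube at (1, 13.5) misses the remaining region (no effect) — area = 341.83 mm²; (rotated 30° about Z; rotation is an isometry so areas/perimeters/island counts are preserved). Overall, the cross-section is a single solid region. Net area = 341.83 mm².

341.83 mm²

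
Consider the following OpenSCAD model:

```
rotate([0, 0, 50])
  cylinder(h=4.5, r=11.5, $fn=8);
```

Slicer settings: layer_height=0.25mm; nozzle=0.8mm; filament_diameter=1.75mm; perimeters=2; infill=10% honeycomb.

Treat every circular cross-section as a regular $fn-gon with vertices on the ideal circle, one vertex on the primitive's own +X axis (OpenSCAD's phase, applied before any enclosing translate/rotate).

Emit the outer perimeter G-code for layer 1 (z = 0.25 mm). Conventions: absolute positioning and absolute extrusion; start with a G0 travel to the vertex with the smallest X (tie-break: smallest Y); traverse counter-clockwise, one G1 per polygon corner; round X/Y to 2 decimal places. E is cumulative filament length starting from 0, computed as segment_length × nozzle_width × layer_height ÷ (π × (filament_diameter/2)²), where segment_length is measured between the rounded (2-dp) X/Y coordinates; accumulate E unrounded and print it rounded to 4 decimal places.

G0 X-11.46 Y-1.00 Z0.25
G1 X-7.39 Y-8.81 E0.7323
G1 X1.00 Y-11.46 E1.4639
G1 X8.81 Y-7.39 E2.1962
G1 X11.46 Y1.00 E2.9278
G1 X7.39 Y8.81 E3.6601
G1 X-1.00 Y11.46 E4.3917
G1 X-8.81 Y7.39 E5.1240
G1 X-11.46 Y-1.00 E5.8556

At z = 0.25 mm: the r=11.5 cylinder contributes a regular 8-gon of circumradius 11.5; (whole slice rotated 50° about Z — lengths, areas and connectivity unchanged). The outline is a single polygon with 8 vertices. Extrusion per mm of travel: 0.8 × 0.25 / (π × 0.875²) = 0.083150. Accumulating E over each segment gives final E = 5.8556.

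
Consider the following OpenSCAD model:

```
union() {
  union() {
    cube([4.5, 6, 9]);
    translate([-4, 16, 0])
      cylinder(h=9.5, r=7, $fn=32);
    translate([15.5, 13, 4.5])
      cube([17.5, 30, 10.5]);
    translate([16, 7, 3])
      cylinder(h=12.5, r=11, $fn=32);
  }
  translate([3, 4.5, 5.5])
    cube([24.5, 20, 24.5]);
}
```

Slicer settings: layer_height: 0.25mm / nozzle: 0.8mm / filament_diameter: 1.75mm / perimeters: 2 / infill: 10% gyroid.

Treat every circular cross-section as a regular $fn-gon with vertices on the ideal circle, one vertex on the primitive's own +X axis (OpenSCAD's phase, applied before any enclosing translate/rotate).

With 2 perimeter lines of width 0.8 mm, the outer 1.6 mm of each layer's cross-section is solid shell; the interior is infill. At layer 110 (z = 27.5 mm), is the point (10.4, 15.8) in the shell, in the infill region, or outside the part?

At z = 27.5 mm: the cube is absent (z outside [0, 9]); the cylinder at (-4, 16) is not intersected at this z (z outside [0, 9.5]); the cube at (15.5, 13) does not reach this height (z outside [4.5, 15]); the cylinder at (16, 7) is not intersected at this z (z outside [3, 15.5]); Merging all regions: nothing is present at this height; the 24.5×20 cube at (3, 4.5) contributes its full rectangle; Taking the union: only the 24.5×20 cube at (3, 4.5) is present, so the union is just that shape — 1 connected region. Overall, the cross-section is a single solid region. The nearest boundary edge runs (3.00, 24.50)→(3.00, 4.50); distance from the point to it = 7.40 mm. The point is inside the cross-section and 7.40 mm from the nearest boundary — more than the 1.6 mm shell width (2 × 0.8), so it's in the infill interior.

infill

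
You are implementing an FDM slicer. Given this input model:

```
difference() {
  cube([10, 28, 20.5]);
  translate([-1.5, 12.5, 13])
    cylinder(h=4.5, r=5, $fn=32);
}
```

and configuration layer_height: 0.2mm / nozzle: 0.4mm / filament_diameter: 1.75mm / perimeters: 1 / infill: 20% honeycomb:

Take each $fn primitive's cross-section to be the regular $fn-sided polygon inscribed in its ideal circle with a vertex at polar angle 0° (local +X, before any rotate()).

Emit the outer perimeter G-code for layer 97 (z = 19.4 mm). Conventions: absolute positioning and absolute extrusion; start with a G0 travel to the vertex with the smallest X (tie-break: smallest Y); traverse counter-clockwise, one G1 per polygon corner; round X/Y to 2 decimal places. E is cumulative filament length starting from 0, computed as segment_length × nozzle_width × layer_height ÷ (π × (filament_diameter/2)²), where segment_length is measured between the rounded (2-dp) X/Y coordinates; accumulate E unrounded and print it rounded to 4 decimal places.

G0 X0.00 Y0.00 Z19.40
G1 X10.00 Y0.00 E0.3326
G1 X10.00 Y28.00 E1.2639
G1 X0.00 Y28.00 E1.5965
G1 X0.00 Y0.00 E2.5278

At z = 19.4 mm: the cube is present — its section is the full 10×28 rectangle; the cylinder at (-1.5, 12.5) does not reach this height (z outside [13, 17.5]); Taking the first minus the rest: none of the subtracted shapes is present at this height, so the 10×28 cube is unchanged — 1 connected region. The outline is a single polygon with 4 vertices. Extrusion per mm of travel: 0.4 × 0.2 / (π × 0.875²) = 0.033260. Accumulating E over each segment gives final E = 2.5278.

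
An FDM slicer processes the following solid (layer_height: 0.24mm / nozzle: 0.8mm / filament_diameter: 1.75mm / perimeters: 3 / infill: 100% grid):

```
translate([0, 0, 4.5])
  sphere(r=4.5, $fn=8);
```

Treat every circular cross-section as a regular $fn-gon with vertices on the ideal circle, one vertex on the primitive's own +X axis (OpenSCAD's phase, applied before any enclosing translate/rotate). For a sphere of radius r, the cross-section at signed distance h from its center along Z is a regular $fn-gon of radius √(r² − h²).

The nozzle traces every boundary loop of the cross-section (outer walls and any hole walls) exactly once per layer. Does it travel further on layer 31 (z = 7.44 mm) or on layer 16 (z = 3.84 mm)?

layer 16 (z = 3.84 mm)

Layer 31 (z = 7.44): the r=4.5 sphere slices to a regular 8-gon of circumradius 3.407 (√(r²−h²) with h=2.94 from center) (perimeter = 2·8·3.407·sin(180°/8) = 20.86 mm). So its perimeter = 20.86 mm. Layer 16 (z = 3.84): the sphere: section is a regular 8-gon, circumradius = √(r²−h²) = √(4.5²−0.66²) = 4.451 (perimeter = 2·8·4.451·sin(180°/8) = 27.26 mm). So its perimeter = 27.26 mm. Layer 16 is larger (27.26 vs 20.86 mm).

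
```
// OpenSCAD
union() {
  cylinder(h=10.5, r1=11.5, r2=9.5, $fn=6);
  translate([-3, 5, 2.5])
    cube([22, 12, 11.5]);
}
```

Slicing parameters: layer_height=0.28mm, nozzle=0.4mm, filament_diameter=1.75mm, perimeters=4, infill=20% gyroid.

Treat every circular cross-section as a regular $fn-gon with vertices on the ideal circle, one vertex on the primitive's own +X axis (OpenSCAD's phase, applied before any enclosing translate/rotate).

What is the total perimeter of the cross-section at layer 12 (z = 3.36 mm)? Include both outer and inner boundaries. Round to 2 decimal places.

At z = 3.36 mm: the cone: at t=0.320 of its height the radius interpolates to r₁+(r₂−r₁)t = 10.860, giving a regular 6-gon of that circumradius (perimeter = 2·6·10.860·sin(180°/6) = 65.16 mm); the cube at (-3, 5) is present — its section is the full 22×12 rectangle (perimeter 68.00 mm); Combining (union): the regions partially overlap (shared area 42.74 mm²), so the edge portions inside another operand are dropped and the merged outline is re-measured after clipping — boundary = 104.27 mm. Overall, the cross-section is a single solid region. Total boundary length (outer) = 104.27 mm.

104.27 mm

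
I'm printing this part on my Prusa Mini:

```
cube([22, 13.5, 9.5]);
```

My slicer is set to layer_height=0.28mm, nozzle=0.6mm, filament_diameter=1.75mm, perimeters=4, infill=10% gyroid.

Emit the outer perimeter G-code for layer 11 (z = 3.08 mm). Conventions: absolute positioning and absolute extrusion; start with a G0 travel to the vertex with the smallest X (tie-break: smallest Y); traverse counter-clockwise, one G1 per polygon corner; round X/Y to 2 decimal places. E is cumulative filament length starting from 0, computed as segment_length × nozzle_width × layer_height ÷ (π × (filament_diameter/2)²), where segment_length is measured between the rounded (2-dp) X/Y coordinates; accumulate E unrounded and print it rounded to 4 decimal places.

G0 X0.00 Y0.00 Z3.08
G1 X22.00 Y0.00 E1.5366
G1 X22.00 Y13.50 E2.4795
G1 X0.00 Y13.50 E4.0162
G1 X0.00 Y0.00 E4.9591

At z = 3.08 mm: the cube is present — its section is the full 22×13.5 rectangle. The outline is a single polygon with 4 vertices. Extrusion per mm of travel: 0.6 × 0.28 / (π × 0.875²) = 0.069846. Accumulating E over each segment gives final E = 4.9591.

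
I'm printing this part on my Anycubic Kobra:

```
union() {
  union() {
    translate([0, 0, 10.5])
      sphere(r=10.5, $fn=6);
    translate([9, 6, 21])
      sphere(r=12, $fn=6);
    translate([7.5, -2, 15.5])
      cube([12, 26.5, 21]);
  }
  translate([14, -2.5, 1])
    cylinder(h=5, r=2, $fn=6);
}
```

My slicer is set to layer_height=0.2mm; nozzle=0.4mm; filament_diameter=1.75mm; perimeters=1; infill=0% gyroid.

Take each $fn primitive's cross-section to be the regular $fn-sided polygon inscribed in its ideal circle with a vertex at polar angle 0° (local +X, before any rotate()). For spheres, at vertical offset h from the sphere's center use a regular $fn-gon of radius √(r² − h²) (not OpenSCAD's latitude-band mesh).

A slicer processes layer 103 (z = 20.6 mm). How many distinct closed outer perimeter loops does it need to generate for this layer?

At z = 20.6 mm: the r=10.5 sphere contributes a regular 6-gon of circumradius √(10.5²−10.1²) = 2.871; the r=12 sphere at (9, 6) contributes a regular 6-gon of circumradius √(12²−0.4²) = 11.993; the cube at (7.5, -2) (footprint 12×26.5) is included at this height; Combining (union): the regions partially overlap (shared area 203.07 mm²), so overlapping operands fuse into one piece — 1 connected region; the cylinder at (14, -2.5) is not intersected at this z (z outside [1, 6]); Taking the union: only the result so far is present, so the union is just that shape — 1 connected region. The result has 1 disconnected region.

1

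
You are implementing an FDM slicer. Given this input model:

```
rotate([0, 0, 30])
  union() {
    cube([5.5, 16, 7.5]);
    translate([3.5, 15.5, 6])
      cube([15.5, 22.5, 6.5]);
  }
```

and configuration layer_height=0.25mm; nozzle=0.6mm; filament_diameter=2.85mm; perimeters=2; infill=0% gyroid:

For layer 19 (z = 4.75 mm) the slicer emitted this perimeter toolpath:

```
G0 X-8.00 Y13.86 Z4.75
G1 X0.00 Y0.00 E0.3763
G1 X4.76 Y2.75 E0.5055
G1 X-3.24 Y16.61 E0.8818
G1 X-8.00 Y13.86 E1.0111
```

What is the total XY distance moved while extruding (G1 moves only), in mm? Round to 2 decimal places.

43.00 mm

Sum the Euclidean lengths of each G1 segment: total = 43.00 mm.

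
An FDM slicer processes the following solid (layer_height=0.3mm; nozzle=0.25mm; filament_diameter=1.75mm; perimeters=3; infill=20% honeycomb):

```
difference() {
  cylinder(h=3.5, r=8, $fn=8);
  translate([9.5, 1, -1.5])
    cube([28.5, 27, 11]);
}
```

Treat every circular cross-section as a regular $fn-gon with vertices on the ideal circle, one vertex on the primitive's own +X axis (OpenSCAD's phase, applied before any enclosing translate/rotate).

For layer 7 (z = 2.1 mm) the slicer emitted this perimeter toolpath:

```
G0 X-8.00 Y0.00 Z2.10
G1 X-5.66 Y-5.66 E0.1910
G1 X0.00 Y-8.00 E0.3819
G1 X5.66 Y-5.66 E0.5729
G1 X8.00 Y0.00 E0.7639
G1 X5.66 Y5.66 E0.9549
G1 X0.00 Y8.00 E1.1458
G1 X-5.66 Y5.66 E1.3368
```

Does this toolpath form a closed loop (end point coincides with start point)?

Start point (G0): (-8.00, 0.00). End point (last G1): the path does not return to the start — open.

no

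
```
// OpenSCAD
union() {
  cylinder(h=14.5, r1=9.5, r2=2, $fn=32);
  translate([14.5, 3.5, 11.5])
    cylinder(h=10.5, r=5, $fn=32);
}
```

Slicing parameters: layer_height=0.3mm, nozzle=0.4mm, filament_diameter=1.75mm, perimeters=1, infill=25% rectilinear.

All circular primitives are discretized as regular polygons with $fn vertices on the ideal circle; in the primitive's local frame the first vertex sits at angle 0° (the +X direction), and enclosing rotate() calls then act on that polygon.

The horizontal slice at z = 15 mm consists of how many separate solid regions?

At z = 15 mm: the cone is absent (z outside [0, 14.5]); the r=5 cylinder at (14.5, 3.5) contributes a regular 32-gon of circumradius 5; Taking the union: only the r=5 cylinder at (14.5, 3.5) is present, so the union is just that shape — 1 connected region. The result has 1 disconnected region.

1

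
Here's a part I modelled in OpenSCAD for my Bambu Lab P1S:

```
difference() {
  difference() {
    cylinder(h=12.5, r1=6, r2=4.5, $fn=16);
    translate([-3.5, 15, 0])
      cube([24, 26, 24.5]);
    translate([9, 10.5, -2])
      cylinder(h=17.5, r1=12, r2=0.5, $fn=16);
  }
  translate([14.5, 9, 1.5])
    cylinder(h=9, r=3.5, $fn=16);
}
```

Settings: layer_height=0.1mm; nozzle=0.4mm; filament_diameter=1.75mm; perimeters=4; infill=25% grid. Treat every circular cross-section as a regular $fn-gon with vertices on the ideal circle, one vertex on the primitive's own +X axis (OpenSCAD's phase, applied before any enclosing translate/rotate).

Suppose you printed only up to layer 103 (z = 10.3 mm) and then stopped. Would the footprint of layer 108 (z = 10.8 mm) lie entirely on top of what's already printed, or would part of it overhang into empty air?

entirely on top

Compare the two slices. At z = 10.3: the cone contributes a regular 16-gon of circumradius 4.764 (interpolated between r1=6 and r2=4.5 at t=0.824) (area = (16/2)·4.764²·sin(360°/16) = 69.48 mm²); the cube at (-3.5, 15) (footprint 24×26) is included at this height (area 624.00 mm²); the cone at (9, 10.5) (r1=12→r2=0.5) has section circumradius 3.917 here — a regular 16-gon (area = (16/2)·3.917²·sin(360°/16) = 46.98 mm²); After the difference (first − rest): starting from the cone (69.48 mm²), the 24×26 cube at (-3.5, 15) misses the remaining region (no effect); the cone at (9, 10.5) misses the remaining region (no effect) — area = 69.48 mm²; the cylinder at (14.5, 9): section is a regular 16-gon, circumradius r=3.5 (area = (16/2)·3.500²·sin(360°/16) = 37.50 mm²); Taking the first minus the rest: starting from the result so far (69.48 mm²), the r=3.5 cylinder at (14.5, 9) misses the remaining region (no effect) — area = 69.48 mm². At z = 10.8: the cone: at t=0.864 of its height the radius interpolates to r₁+(r₂−r₁)t = 4.704, giving a regular 16-gon of that circumradius (area = (16/2)·4.704²·sin(360°/16) = 67.74 mm²); the cube at (-3.5, 15) (footprint 24×26) is included at this height (area 624.00 mm²); the cone at (9, 10.5) contributes a regular 16-gon of circumradius 3.589 (interpolated between r1=12 and r2=0.5 at t=0.731) (area = (16/2)·3.589²·sin(360°/16) = 39.43 mm²); Subtracting the remaining from the first: starting from the cone (67.74 mm²), the 24×26 cube at (-3.5, 15) misses the remaining region (no effect); the cone at (9, 10.5) misses the remaining region (no effect) — area = 67.74 mm²; the cylinder at (14.5, 9) is not intersected at this z (z outside [1.5, 10.5]); After the difference (first − rest): none of the subtracted shapes is present at this height, so that combined region is unchanged — area = 67.74 mm². Checking containment: the cross-section at z = 10.8 is a subset of the cross-section at z = 10.3.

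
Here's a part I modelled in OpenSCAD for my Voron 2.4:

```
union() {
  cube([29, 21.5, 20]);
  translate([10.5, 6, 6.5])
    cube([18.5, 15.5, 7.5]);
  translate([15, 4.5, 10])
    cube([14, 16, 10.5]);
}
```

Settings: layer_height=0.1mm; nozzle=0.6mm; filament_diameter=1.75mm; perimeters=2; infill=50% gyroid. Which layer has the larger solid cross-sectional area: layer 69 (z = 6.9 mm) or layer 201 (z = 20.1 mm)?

Layer 69 (z = 6.9): the cube (footprint 29×21.5) is included at this height (area 623.50 mm²); the 18.5×15.5 cube at (10.5, 6) contributes its full rectangle (area 286.75 mm²); the cube at (15, 4.5) does not reach this height (z outside [10, 20.5]); Merging all regions: the 18.5×15.5 cube at (10.5, 6) lies entirely inside the 29×21.5 cube, so the union is just the 29×21.5 cube — area = 623.50 mm². So its area = 623.50 mm². Layer 201 (z = 20.1): the cube does not reach this height (z outside [0, 20]); the cube at (10.5, 6) is absent (z outside [6.5, 14]); the cube at (15, 4.5) (footprint 14×16) is included at this height (area 224.00 mm²); Combining (union): only the 14×16 cube at (15, 4.5) is present, so the union is just that shape — area = 224.00 mm². So its area = 224.00 mm². Layer 69 is larger (623.50 vs 224.00 mm²).

layer 69 (z = 6.9 mm)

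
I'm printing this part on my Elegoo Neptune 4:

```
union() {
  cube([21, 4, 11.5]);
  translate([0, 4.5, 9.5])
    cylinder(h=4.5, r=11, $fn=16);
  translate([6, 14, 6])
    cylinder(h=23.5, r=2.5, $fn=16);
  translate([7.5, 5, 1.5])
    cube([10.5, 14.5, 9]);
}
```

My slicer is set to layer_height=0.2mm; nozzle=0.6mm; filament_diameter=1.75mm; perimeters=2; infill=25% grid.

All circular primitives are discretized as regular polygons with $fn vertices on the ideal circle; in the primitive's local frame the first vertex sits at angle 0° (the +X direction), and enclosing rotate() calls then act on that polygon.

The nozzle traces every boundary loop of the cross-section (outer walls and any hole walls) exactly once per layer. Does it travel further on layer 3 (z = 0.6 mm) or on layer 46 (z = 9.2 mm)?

Layer 3 (z = 0.6): the cube (footprint 21×4) is included at this height (perimeter 50.00 mm); the cylinder at (0, 4.5) is absent (z outside [9.5, 14]); the cylinder at (6, 14) is absent (z outside [6, 29.5]); the cube at (7.5, 5) does not reach this height (z outside [1.5, 10.5]); Merging all regions: only the 21×4 cube is present, so the union is just that shape — boundary = 50.00 mm. So its perimeter = 50.00 mm. Layer 46 (z = 9.2): the cube is present — its section is the full 21×4 rectangle (perimeter 50.00 mm); the cylinder at (0, 4.5) is absent (z outside [9.5, 14]); the r=2.5 cylinder at (6, 14) contributes a regular 16-gon of circumradius 2.5 (perimeter = 2·16·2.500·sin(180°/16) = 15.61 mm); the 10.5×14.5 cube at (7.5, 5) contributes its full rectangle (perimeter 50.00 mm); Taking the union: the regions partially overlap (shared area 2.65 mm²), so the edge portions inside another operand are dropped and the merged outline is re-measured after clipping — boundary = 107.17 mm. So its perimeter = 107.17 mm. Layer 46 is larger (107.17 vs 50.00 mm).

layer 46 (z = 9.2 mm)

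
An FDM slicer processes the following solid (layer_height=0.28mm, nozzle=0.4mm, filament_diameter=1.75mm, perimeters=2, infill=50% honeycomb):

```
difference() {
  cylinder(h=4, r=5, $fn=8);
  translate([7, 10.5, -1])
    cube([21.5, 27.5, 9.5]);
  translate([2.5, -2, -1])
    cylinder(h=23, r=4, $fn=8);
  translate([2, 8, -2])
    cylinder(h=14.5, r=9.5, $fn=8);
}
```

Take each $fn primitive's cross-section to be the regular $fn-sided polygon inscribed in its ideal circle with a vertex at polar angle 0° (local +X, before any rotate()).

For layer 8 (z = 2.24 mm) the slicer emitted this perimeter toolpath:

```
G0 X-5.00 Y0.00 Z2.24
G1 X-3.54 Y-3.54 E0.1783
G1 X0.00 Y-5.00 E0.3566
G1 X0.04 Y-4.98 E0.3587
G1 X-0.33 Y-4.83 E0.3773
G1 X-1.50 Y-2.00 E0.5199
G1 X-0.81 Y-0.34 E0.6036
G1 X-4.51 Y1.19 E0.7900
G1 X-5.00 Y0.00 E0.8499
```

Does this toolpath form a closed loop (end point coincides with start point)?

Start point (G0): (-5.00, 0.00). End point (last G1): the path returns to the start — closed.

yes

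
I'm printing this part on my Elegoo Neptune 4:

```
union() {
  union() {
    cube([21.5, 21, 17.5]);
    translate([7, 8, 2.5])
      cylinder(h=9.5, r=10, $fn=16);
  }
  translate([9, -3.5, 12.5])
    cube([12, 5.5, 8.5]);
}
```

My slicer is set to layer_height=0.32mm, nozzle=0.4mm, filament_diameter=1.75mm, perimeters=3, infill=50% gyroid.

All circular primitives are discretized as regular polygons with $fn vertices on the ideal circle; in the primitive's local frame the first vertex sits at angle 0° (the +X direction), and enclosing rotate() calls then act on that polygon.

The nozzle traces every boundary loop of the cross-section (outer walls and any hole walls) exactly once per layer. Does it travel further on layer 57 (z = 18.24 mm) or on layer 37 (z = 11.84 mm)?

layer 37 (z = 11.84 mm)

Layer 57 (z = 18.24): the cube does not reach this height (z outside [0, 17.5]); the cylinder at (7, 8) does not reach this height (z outside [2.5, 12]); Taking the union: nothing is present at this height; the cube at (9, -3.5) is present — its section is the full 12×5.5 rectangle (perimeter 35.00 mm); Taking the union: only the 12×5.5 cube at (9, -3.5) is present, so the union is just that shape — boundary = 35.00 mm. So its perimeter = 35.00 mm. Layer 37 (z = 11.84): the 21.5×21 cube contributes its full rectangle (perimeter 85.00 mm); the r=10 cylinder at (7, 8) contributes a regular 16-gon of circumradius 10 (perimeter = 2·16·10.000·sin(180°/16) = 62.43 mm); Taking the union: the regions partially overlap (shared area 263.91 mm²), so the edge portions inside another operand are dropped and the merged outline is re-measured after clipping — boundary = 87.44 mm; the cube at (9, -3.5) is not intersected at this z (z outside [12.5, 21]); Taking the union: only the result so far is present, so the union is just that shape — boundary = 87.44 mm. So its perimeter = 87.44 mm. Layer 37 is larger (87.44 vs 35.00 mm).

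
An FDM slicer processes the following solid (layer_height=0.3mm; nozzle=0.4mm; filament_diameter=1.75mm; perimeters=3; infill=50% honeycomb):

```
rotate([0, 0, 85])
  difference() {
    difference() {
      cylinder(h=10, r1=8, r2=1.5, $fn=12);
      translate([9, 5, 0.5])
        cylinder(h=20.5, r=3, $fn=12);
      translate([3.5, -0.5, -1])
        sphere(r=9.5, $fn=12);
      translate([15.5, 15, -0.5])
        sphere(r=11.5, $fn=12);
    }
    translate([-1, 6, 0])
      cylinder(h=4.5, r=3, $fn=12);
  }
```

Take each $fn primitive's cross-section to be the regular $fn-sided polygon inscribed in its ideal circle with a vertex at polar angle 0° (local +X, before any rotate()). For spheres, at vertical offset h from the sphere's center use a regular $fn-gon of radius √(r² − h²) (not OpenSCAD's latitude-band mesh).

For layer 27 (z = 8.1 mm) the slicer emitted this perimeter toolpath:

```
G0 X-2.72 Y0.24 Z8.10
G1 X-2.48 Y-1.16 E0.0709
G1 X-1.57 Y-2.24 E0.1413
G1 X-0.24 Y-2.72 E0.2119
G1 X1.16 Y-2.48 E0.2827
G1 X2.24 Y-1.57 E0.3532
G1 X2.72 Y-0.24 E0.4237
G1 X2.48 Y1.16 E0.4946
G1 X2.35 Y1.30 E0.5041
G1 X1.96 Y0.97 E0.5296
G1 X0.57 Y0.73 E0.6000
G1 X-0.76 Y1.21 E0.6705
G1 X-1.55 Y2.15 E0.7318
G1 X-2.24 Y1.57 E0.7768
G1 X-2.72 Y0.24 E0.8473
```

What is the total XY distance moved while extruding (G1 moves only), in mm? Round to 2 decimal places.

16.98 mm

Sum the Euclidean lengths of each G1 segment: total = 16.98 mm.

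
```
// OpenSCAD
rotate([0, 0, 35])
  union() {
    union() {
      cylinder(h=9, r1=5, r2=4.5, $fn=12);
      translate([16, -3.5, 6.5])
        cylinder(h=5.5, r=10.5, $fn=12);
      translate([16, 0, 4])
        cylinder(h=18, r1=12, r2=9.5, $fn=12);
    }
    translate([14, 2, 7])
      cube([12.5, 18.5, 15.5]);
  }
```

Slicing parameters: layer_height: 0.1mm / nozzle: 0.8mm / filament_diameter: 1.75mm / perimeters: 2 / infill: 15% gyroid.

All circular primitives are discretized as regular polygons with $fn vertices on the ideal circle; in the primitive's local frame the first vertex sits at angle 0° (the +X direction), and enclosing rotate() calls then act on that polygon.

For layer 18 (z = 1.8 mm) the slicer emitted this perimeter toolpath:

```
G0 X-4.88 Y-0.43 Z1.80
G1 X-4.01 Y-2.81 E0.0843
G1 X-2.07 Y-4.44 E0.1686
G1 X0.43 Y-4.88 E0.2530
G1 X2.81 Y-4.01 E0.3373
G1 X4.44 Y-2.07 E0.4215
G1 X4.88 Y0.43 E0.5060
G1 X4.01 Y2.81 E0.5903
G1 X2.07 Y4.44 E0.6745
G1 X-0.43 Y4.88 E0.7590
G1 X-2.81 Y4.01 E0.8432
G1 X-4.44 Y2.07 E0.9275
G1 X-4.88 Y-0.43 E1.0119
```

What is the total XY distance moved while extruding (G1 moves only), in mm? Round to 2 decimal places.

30.43 mm

Sum the Euclidean lengths of each G1 segment: total = 30.43 mm.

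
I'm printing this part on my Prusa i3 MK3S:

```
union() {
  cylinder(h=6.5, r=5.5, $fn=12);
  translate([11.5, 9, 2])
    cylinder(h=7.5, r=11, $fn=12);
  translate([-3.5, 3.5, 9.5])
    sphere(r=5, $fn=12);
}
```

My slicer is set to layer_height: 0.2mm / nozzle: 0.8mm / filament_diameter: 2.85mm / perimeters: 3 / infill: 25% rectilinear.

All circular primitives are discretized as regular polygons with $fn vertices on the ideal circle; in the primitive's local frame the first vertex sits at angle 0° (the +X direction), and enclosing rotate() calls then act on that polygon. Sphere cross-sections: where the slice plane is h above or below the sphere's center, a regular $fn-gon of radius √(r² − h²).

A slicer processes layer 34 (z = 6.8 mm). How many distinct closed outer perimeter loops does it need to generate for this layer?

At z = 6.8 mm: the cylinder is absent (z outside [0, 6.5]); the r=11 cylinder at (11.5, 9) gives a regular 12-gon of circumradius 11 (constant along its height); the r=5 sphere at (-3.5, 3.5) slices to a regular 12-gon of circumradius 4.208 (√(r²−h²) with h=2.7 from center); Taking the union: the 2 present regions are separate (no shared area or edge), so areas and boundary lengths simply add and each stays a separate island — 2 connected regions. The result has 2 disconnected regions.

2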